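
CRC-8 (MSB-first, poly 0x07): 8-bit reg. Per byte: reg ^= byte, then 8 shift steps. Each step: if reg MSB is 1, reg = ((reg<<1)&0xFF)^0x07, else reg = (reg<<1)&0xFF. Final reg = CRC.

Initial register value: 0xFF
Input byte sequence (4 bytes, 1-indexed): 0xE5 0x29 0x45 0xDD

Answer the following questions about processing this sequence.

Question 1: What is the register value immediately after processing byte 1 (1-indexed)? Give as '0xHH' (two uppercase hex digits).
After byte 1 (0xE5): reg=0x46

Answer: 0x46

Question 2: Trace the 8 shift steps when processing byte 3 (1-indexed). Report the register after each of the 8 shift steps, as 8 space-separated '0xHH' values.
After byte 1 (0xE5): reg=0x46
After byte 2 (0x29): reg=0x0A
Register before byte 3: 0x0A
After XOR with byte 0x45: 0x4F

Answer: 0x9E 0x3B 0x76 0xEC 0xDF 0xB9 0x75 0xEA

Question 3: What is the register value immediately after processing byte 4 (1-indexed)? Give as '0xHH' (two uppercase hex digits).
Answer: 0x85

Derivation:
After byte 1 (0xE5): reg=0x46
After byte 2 (0x29): reg=0x0A
After byte 3 (0x45): reg=0xEA
After byte 4 (0xDD): reg=0x85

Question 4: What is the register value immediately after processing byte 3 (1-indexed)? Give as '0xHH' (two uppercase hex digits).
After byte 1 (0xE5): reg=0x46
After byte 2 (0x29): reg=0x0A
After byte 3 (0x45): reg=0xEA

Answer: 0xEA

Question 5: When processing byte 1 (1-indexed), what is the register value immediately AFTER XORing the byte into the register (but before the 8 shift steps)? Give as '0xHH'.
Register before byte 1: 0xFF
Byte 1: 0xE5
0xFF XOR 0xE5 = 0x1A

Answer: 0x1A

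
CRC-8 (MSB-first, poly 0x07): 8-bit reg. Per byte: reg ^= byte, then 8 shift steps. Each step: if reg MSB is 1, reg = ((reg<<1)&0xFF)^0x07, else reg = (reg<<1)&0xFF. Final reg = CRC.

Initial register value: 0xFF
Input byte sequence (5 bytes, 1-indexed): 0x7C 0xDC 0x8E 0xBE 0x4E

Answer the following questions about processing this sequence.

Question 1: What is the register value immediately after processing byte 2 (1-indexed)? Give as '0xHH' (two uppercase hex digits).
Answer: 0x93

Derivation:
After byte 1 (0x7C): reg=0x80
After byte 2 (0xDC): reg=0x93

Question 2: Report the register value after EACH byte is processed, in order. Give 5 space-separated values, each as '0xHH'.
0x80 0x93 0x53 0x8D 0x47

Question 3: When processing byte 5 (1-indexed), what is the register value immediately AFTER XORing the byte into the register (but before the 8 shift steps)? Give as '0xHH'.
Answer: 0xC3

Derivation:
Register before byte 5: 0x8D
Byte 5: 0x4E
0x8D XOR 0x4E = 0xC3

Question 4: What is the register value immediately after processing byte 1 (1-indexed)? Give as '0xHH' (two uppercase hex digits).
Answer: 0x80

Derivation:
After byte 1 (0x7C): reg=0x80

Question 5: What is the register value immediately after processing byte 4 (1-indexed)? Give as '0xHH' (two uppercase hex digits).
After byte 1 (0x7C): reg=0x80
After byte 2 (0xDC): reg=0x93
After byte 3 (0x8E): reg=0x53
After byte 4 (0xBE): reg=0x8D

Answer: 0x8D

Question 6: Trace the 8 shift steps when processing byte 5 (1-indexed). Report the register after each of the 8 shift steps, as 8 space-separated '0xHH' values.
After byte 1 (0x7C): reg=0x80
After byte 2 (0xDC): reg=0x93
After byte 3 (0x8E): reg=0x53
After byte 4 (0xBE): reg=0x8D
Register before byte 5: 0x8D
After XOR with byte 0x4E: 0xC3

Answer: 0x81 0x05 0x0A 0x14 0x28 0x50 0xA0 0x47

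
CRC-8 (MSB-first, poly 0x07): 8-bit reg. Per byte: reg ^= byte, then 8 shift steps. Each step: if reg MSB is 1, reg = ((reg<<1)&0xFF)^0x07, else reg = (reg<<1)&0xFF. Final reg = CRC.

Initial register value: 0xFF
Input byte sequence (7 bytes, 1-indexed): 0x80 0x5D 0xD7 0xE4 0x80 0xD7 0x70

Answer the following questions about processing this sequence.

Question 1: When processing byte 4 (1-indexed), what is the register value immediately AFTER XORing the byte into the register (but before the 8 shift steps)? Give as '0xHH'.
Register before byte 4: 0xEE
Byte 4: 0xE4
0xEE XOR 0xE4 = 0x0A

Answer: 0x0A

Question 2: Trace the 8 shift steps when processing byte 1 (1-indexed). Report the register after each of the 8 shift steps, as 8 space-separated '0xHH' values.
Answer: 0xFE 0xFB 0xF1 0xE5 0xCD 0x9D 0x3D 0x7A

Derivation:
Register before byte 1: 0xFF
After XOR with byte 0x80: 0x7F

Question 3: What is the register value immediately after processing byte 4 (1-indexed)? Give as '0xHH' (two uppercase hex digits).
After byte 1 (0x80): reg=0x7A
After byte 2 (0x5D): reg=0xF5
After byte 3 (0xD7): reg=0xEE
After byte 4 (0xE4): reg=0x36

Answer: 0x36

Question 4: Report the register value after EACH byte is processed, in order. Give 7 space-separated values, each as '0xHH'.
0x7A 0xF5 0xEE 0x36 0x0B 0x1A 0x11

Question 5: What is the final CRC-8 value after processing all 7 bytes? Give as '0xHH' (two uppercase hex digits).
Answer: 0x11

Derivation:
After byte 1 (0x80): reg=0x7A
After byte 2 (0x5D): reg=0xF5
After byte 3 (0xD7): reg=0xEE
After byte 4 (0xE4): reg=0x36
After byte 5 (0x80): reg=0x0B
After byte 6 (0xD7): reg=0x1A
After byte 7 (0x70): reg=0x11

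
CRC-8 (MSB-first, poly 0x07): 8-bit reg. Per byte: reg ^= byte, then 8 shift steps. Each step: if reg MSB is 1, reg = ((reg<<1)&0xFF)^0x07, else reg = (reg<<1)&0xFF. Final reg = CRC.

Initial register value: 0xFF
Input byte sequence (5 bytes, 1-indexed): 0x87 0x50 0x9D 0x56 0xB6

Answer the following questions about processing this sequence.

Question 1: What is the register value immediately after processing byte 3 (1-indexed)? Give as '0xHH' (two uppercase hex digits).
Answer: 0xE0

Derivation:
After byte 1 (0x87): reg=0x6F
After byte 2 (0x50): reg=0xBD
After byte 3 (0x9D): reg=0xE0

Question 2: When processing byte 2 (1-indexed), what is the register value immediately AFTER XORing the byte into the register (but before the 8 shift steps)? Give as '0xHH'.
Register before byte 2: 0x6F
Byte 2: 0x50
0x6F XOR 0x50 = 0x3F

Answer: 0x3F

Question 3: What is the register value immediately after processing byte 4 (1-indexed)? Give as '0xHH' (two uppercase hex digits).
Answer: 0x0B

Derivation:
After byte 1 (0x87): reg=0x6F
After byte 2 (0x50): reg=0xBD
After byte 3 (0x9D): reg=0xE0
After byte 4 (0x56): reg=0x0B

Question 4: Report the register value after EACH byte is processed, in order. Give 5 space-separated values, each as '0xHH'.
0x6F 0xBD 0xE0 0x0B 0x3A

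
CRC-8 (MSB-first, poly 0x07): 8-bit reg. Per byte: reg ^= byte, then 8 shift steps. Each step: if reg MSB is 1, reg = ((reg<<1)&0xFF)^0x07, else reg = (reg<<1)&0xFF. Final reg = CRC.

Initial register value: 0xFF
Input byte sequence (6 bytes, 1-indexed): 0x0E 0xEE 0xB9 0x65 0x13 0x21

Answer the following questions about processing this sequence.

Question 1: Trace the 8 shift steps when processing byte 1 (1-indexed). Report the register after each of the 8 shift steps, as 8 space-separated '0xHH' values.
Answer: 0xE5 0xCD 0x9D 0x3D 0x7A 0xF4 0xEF 0xD9

Derivation:
Register before byte 1: 0xFF
After XOR with byte 0x0E: 0xF1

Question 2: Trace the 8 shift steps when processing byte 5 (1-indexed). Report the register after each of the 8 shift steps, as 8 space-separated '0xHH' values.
After byte 1 (0x0E): reg=0xD9
After byte 2 (0xEE): reg=0x85
After byte 3 (0xB9): reg=0xB4
After byte 4 (0x65): reg=0x39
Register before byte 5: 0x39
After XOR with byte 0x13: 0x2A

Answer: 0x54 0xA8 0x57 0xAE 0x5B 0xB6 0x6B 0xD6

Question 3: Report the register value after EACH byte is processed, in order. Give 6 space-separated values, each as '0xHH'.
0xD9 0x85 0xB4 0x39 0xD6 0xCB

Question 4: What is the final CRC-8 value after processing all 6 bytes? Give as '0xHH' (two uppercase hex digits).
After byte 1 (0x0E): reg=0xD9
After byte 2 (0xEE): reg=0x85
After byte 3 (0xB9): reg=0xB4
After byte 4 (0x65): reg=0x39
After byte 5 (0x13): reg=0xD6
After byte 6 (0x21): reg=0xCB

Answer: 0xCB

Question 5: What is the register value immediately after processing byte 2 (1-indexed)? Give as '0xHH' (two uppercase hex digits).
Answer: 0x85

Derivation:
After byte 1 (0x0E): reg=0xD9
After byte 2 (0xEE): reg=0x85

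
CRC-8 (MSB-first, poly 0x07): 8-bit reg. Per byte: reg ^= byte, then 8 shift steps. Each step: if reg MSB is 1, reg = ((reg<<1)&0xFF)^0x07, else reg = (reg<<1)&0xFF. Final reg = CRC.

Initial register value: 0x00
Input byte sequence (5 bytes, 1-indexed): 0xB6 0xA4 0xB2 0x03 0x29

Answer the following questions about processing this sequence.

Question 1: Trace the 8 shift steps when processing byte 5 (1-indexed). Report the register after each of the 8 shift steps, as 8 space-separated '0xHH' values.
After byte 1 (0xB6): reg=0x0B
After byte 2 (0xA4): reg=0x44
After byte 3 (0xB2): reg=0xCC
After byte 4 (0x03): reg=0x63
Register before byte 5: 0x63
After XOR with byte 0x29: 0x4A

Answer: 0x94 0x2F 0x5E 0xBC 0x7F 0xFE 0xFB 0xF1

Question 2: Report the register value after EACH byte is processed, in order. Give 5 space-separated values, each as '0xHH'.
0x0B 0x44 0xCC 0x63 0xF1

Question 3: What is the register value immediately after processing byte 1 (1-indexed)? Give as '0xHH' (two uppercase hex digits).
Answer: 0x0B

Derivation:
After byte 1 (0xB6): reg=0x0B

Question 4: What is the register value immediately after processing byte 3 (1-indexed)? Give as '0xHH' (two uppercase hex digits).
Answer: 0xCC

Derivation:
After byte 1 (0xB6): reg=0x0B
After byte 2 (0xA4): reg=0x44
After byte 3 (0xB2): reg=0xCC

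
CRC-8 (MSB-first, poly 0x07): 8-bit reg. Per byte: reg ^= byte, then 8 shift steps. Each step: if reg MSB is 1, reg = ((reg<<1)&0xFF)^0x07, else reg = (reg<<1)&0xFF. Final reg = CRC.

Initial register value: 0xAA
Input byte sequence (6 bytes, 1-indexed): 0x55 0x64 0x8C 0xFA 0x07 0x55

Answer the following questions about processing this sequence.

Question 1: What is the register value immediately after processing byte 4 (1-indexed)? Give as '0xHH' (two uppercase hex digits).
After byte 1 (0x55): reg=0xF3
After byte 2 (0x64): reg=0xEC
After byte 3 (0x8C): reg=0x27
After byte 4 (0xFA): reg=0x1D

Answer: 0x1D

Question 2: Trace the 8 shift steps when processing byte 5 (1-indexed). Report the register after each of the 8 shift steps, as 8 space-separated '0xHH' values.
Answer: 0x34 0x68 0xD0 0xA7 0x49 0x92 0x23 0x46

Derivation:
After byte 1 (0x55): reg=0xF3
After byte 2 (0x64): reg=0xEC
After byte 3 (0x8C): reg=0x27
After byte 4 (0xFA): reg=0x1D
Register before byte 5: 0x1D
After XOR with byte 0x07: 0x1A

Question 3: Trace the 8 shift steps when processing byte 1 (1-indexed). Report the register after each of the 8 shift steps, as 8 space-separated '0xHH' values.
Register before byte 1: 0xAA
After XOR with byte 0x55: 0xFF

Answer: 0xF9 0xF5 0xED 0xDD 0xBD 0x7D 0xFA 0xF3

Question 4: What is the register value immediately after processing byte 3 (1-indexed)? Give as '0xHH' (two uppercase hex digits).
Answer: 0x27

Derivation:
After byte 1 (0x55): reg=0xF3
After byte 2 (0x64): reg=0xEC
After byte 3 (0x8C): reg=0x27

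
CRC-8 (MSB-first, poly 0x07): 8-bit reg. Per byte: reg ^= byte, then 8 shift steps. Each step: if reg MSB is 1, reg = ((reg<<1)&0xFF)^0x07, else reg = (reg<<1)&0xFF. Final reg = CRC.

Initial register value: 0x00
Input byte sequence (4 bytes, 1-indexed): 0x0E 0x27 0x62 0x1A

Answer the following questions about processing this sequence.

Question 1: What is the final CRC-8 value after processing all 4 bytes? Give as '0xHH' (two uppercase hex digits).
After byte 1 (0x0E): reg=0x2A
After byte 2 (0x27): reg=0x23
After byte 3 (0x62): reg=0xC0
After byte 4 (0x1A): reg=0x08

Answer: 0x08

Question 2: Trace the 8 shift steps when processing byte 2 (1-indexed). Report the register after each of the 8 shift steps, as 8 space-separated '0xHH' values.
After byte 1 (0x0E): reg=0x2A
Register before byte 2: 0x2A
After XOR with byte 0x27: 0x0D

Answer: 0x1A 0x34 0x68 0xD0 0xA7 0x49 0x92 0x23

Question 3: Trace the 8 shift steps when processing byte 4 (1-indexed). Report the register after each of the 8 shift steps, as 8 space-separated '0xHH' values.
Answer: 0xB3 0x61 0xC2 0x83 0x01 0x02 0x04 0x08

Derivation:
After byte 1 (0x0E): reg=0x2A
After byte 2 (0x27): reg=0x23
After byte 3 (0x62): reg=0xC0
Register before byte 4: 0xC0
After XOR with byte 0x1A: 0xDA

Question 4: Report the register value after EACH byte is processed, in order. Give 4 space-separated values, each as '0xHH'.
0x2A 0x23 0xC0 0x08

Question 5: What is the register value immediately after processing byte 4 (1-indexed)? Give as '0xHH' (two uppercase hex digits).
After byte 1 (0x0E): reg=0x2A
After byte 2 (0x27): reg=0x23
After byte 3 (0x62): reg=0xC0
After byte 4 (0x1A): reg=0x08

Answer: 0x08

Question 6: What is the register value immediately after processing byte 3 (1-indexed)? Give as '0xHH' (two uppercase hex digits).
Answer: 0xC0

Derivation:
After byte 1 (0x0E): reg=0x2A
After byte 2 (0x27): reg=0x23
After byte 3 (0x62): reg=0xC0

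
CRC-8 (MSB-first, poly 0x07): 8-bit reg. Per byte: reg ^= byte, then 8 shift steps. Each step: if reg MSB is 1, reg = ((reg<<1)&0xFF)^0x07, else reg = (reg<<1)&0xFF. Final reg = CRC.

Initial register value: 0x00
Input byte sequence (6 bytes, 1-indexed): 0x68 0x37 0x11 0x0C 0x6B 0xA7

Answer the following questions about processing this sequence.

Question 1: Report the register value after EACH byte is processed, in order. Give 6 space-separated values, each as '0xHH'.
0x1F 0xD8 0x71 0x74 0x5D 0xE8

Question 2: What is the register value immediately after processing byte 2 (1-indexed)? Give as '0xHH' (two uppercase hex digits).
Answer: 0xD8

Derivation:
After byte 1 (0x68): reg=0x1F
After byte 2 (0x37): reg=0xD8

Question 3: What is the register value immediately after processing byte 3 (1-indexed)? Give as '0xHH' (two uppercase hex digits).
Answer: 0x71

Derivation:
After byte 1 (0x68): reg=0x1F
After byte 2 (0x37): reg=0xD8
After byte 3 (0x11): reg=0x71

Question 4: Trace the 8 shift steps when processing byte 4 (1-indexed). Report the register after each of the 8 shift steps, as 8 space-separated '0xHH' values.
After byte 1 (0x68): reg=0x1F
After byte 2 (0x37): reg=0xD8
After byte 3 (0x11): reg=0x71
Register before byte 4: 0x71
After XOR with byte 0x0C: 0x7D

Answer: 0xFA 0xF3 0xE1 0xC5 0x8D 0x1D 0x3A 0x74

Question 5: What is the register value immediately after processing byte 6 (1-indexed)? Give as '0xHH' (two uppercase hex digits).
Answer: 0xE8

Derivation:
After byte 1 (0x68): reg=0x1F
After byte 2 (0x37): reg=0xD8
After byte 3 (0x11): reg=0x71
After byte 4 (0x0C): reg=0x74
After byte 5 (0x6B): reg=0x5D
After byte 6 (0xA7): reg=0xE8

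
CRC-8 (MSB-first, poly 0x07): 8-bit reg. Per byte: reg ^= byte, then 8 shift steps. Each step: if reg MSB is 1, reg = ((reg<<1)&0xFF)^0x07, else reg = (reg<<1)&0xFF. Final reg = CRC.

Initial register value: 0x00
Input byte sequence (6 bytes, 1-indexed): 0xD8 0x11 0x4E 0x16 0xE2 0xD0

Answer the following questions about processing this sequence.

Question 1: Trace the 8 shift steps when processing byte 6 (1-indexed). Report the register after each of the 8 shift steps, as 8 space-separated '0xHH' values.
Answer: 0xEB 0xD1 0xA5 0x4D 0x9A 0x33 0x66 0xCC

Derivation:
After byte 1 (0xD8): reg=0x06
After byte 2 (0x11): reg=0x65
After byte 3 (0x4E): reg=0xD1
After byte 4 (0x16): reg=0x5B
After byte 5 (0xE2): reg=0x26
Register before byte 6: 0x26
After XOR with byte 0xD0: 0xF6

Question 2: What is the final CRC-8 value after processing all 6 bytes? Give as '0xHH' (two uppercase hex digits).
Answer: 0xCC

Derivation:
After byte 1 (0xD8): reg=0x06
After byte 2 (0x11): reg=0x65
After byte 3 (0x4E): reg=0xD1
After byte 4 (0x16): reg=0x5B
After byte 5 (0xE2): reg=0x26
After byte 6 (0xD0): reg=0xCC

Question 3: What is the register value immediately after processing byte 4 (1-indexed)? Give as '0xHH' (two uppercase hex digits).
Answer: 0x5B

Derivation:
After byte 1 (0xD8): reg=0x06
After byte 2 (0x11): reg=0x65
After byte 3 (0x4E): reg=0xD1
After byte 4 (0x16): reg=0x5B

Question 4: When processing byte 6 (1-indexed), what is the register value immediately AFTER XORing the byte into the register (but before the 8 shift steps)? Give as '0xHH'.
Answer: 0xF6

Derivation:
Register before byte 6: 0x26
Byte 6: 0xD0
0x26 XOR 0xD0 = 0xF6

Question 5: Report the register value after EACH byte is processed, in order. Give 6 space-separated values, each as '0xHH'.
0x06 0x65 0xD1 0x5B 0x26 0xCC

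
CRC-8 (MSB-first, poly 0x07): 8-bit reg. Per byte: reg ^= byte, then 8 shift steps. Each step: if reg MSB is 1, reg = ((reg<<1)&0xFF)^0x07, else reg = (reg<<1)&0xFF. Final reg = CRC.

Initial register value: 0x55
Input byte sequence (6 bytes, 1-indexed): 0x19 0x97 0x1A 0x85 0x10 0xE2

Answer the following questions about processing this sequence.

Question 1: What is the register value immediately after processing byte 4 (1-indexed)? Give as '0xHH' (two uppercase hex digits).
Answer: 0x8B

Derivation:
After byte 1 (0x19): reg=0xE3
After byte 2 (0x97): reg=0x4B
After byte 3 (0x1A): reg=0xB0
After byte 4 (0x85): reg=0x8B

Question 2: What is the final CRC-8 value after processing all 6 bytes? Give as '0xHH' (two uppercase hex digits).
Answer: 0xD6

Derivation:
After byte 1 (0x19): reg=0xE3
After byte 2 (0x97): reg=0x4B
After byte 3 (0x1A): reg=0xB0
After byte 4 (0x85): reg=0x8B
After byte 5 (0x10): reg=0xC8
After byte 6 (0xE2): reg=0xD6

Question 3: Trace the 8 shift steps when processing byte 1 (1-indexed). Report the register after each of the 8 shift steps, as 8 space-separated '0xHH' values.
Register before byte 1: 0x55
After XOR with byte 0x19: 0x4C

Answer: 0x98 0x37 0x6E 0xDC 0xBF 0x79 0xF2 0xE3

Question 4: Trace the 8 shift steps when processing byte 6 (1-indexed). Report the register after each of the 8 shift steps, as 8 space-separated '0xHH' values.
Answer: 0x54 0xA8 0x57 0xAE 0x5B 0xB6 0x6B 0xD6

Derivation:
After byte 1 (0x19): reg=0xE3
After byte 2 (0x97): reg=0x4B
After byte 3 (0x1A): reg=0xB0
After byte 4 (0x85): reg=0x8B
After byte 5 (0x10): reg=0xC8
Register before byte 6: 0xC8
After XOR with byte 0xE2: 0x2A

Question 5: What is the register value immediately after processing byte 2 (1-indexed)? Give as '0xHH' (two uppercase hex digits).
After byte 1 (0x19): reg=0xE3
After byte 2 (0x97): reg=0x4B

Answer: 0x4B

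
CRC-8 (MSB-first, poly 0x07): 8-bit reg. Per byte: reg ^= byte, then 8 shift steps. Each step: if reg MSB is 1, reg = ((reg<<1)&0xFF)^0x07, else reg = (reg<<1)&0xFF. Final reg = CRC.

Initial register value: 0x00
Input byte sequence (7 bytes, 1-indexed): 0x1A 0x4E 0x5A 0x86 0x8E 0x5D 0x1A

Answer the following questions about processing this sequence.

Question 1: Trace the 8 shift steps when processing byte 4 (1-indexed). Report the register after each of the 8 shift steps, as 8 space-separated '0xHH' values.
After byte 1 (0x1A): reg=0x46
After byte 2 (0x4E): reg=0x38
After byte 3 (0x5A): reg=0x29
Register before byte 4: 0x29
After XOR with byte 0x86: 0xAF

Answer: 0x59 0xB2 0x63 0xC6 0x8B 0x11 0x22 0x44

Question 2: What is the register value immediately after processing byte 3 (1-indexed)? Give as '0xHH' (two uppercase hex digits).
Answer: 0x29

Derivation:
After byte 1 (0x1A): reg=0x46
After byte 2 (0x4E): reg=0x38
After byte 3 (0x5A): reg=0x29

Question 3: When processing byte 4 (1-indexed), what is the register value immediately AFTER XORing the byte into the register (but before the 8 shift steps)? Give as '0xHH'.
Answer: 0xAF

Derivation:
Register before byte 4: 0x29
Byte 4: 0x86
0x29 XOR 0x86 = 0xAF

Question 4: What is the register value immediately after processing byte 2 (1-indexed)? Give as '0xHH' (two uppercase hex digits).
Answer: 0x38

Derivation:
After byte 1 (0x1A): reg=0x46
After byte 2 (0x4E): reg=0x38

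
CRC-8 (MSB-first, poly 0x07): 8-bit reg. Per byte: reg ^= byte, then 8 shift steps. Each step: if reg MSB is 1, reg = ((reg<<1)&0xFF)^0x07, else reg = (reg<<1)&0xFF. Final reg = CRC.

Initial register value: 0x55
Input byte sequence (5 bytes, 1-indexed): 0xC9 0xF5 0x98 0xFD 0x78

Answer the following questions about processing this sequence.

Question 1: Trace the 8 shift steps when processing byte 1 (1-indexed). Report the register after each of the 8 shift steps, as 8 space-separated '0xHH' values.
Register before byte 1: 0x55
After XOR with byte 0xC9: 0x9C

Answer: 0x3F 0x7E 0xFC 0xFF 0xF9 0xF5 0xED 0xDD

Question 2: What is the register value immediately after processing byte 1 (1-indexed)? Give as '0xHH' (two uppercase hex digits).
After byte 1 (0xC9): reg=0xDD

Answer: 0xDD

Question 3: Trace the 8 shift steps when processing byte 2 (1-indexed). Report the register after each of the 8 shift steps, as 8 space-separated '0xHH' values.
Answer: 0x50 0xA0 0x47 0x8E 0x1B 0x36 0x6C 0xD8

Derivation:
After byte 1 (0xC9): reg=0xDD
Register before byte 2: 0xDD
After XOR with byte 0xF5: 0x28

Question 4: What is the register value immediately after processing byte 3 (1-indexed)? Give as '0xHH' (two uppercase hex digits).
Answer: 0xC7

Derivation:
After byte 1 (0xC9): reg=0xDD
After byte 2 (0xF5): reg=0xD8
After byte 3 (0x98): reg=0xC7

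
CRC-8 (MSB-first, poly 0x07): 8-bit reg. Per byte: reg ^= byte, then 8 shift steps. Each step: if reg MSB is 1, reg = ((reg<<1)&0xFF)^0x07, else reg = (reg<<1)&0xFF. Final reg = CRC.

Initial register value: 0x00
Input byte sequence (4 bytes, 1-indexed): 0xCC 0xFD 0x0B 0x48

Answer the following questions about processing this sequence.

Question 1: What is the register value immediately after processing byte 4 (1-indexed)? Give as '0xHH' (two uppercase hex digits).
Answer: 0xD7

Derivation:
After byte 1 (0xCC): reg=0x6A
After byte 2 (0xFD): reg=0xEC
After byte 3 (0x0B): reg=0xBB
After byte 4 (0x48): reg=0xD7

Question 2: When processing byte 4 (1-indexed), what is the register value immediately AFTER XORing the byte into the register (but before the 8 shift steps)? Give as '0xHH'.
Answer: 0xF3

Derivation:
Register before byte 4: 0xBB
Byte 4: 0x48
0xBB XOR 0x48 = 0xF3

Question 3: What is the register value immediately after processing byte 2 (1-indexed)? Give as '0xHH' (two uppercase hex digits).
After byte 1 (0xCC): reg=0x6A
After byte 2 (0xFD): reg=0xEC

Answer: 0xEC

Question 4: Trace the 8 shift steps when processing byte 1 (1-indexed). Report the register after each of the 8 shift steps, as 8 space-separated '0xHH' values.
Register before byte 1: 0x00
After XOR with byte 0xCC: 0xCC

Answer: 0x9F 0x39 0x72 0xE4 0xCF 0x99 0x35 0x6A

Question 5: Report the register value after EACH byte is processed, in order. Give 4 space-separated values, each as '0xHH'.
0x6A 0xEC 0xBB 0xD7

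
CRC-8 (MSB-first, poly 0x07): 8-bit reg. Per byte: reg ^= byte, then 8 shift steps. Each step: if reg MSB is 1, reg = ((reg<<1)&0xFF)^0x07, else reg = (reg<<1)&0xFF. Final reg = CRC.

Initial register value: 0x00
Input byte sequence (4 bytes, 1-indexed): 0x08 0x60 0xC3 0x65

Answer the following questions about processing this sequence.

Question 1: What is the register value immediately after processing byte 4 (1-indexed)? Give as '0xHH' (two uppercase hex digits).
After byte 1 (0x08): reg=0x38
After byte 2 (0x60): reg=0x8F
After byte 3 (0xC3): reg=0xE3
After byte 4 (0x65): reg=0x9B

Answer: 0x9B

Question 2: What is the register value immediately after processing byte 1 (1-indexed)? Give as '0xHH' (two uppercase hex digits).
Answer: 0x38

Derivation:
After byte 1 (0x08): reg=0x38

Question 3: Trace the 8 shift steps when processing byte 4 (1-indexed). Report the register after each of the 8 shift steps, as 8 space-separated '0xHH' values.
Answer: 0x0B 0x16 0x2C 0x58 0xB0 0x67 0xCE 0x9B

Derivation:
After byte 1 (0x08): reg=0x38
After byte 2 (0x60): reg=0x8F
After byte 3 (0xC3): reg=0xE3
Register before byte 4: 0xE3
After XOR with byte 0x65: 0x86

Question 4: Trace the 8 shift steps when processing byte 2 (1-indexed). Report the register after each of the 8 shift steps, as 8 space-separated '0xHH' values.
Answer: 0xB0 0x67 0xCE 0x9B 0x31 0x62 0xC4 0x8F

Derivation:
After byte 1 (0x08): reg=0x38
Register before byte 2: 0x38
After XOR with byte 0x60: 0x58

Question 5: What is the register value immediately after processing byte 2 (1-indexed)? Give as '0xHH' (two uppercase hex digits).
After byte 1 (0x08): reg=0x38
After byte 2 (0x60): reg=0x8F

Answer: 0x8F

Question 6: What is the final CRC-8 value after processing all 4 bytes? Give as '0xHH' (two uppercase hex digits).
Answer: 0x9B

Derivation:
After byte 1 (0x08): reg=0x38
After byte 2 (0x60): reg=0x8F
After byte 3 (0xC3): reg=0xE3
After byte 4 (0x65): reg=0x9B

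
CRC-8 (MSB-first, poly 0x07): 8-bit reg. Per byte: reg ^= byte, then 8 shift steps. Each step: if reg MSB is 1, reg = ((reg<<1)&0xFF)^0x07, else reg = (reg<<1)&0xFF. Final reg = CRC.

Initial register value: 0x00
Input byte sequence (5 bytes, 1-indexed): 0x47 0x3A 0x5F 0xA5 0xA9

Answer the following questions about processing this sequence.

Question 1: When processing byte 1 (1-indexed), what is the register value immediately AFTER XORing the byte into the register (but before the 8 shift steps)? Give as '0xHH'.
Answer: 0x47

Derivation:
Register before byte 1: 0x00
Byte 1: 0x47
0x00 XOR 0x47 = 0x47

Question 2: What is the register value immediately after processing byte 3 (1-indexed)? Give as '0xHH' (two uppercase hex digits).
Answer: 0x71

Derivation:
After byte 1 (0x47): reg=0xD2
After byte 2 (0x3A): reg=0x96
After byte 3 (0x5F): reg=0x71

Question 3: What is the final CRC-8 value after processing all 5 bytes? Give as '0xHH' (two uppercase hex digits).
Answer: 0xB8

Derivation:
After byte 1 (0x47): reg=0xD2
After byte 2 (0x3A): reg=0x96
After byte 3 (0x5F): reg=0x71
After byte 4 (0xA5): reg=0x22
After byte 5 (0xA9): reg=0xB8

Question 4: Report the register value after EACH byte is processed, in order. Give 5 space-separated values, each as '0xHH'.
0xD2 0x96 0x71 0x22 0xB8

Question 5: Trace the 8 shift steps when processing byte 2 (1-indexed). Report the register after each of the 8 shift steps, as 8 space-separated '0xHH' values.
After byte 1 (0x47): reg=0xD2
Register before byte 2: 0xD2
After XOR with byte 0x3A: 0xE8

Answer: 0xD7 0xA9 0x55 0xAA 0x53 0xA6 0x4B 0x96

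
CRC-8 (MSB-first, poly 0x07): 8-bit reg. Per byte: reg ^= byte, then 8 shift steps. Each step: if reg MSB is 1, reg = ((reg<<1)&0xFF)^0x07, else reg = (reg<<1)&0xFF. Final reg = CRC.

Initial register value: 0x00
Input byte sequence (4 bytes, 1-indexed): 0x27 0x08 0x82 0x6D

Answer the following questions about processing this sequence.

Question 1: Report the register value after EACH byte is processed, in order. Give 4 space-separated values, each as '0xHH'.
0xF5 0xFD 0x7A 0x65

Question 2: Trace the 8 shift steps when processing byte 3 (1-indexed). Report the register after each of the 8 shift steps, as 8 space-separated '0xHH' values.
Answer: 0xFE 0xFB 0xF1 0xE5 0xCD 0x9D 0x3D 0x7A

Derivation:
After byte 1 (0x27): reg=0xF5
After byte 2 (0x08): reg=0xFD
Register before byte 3: 0xFD
After XOR with byte 0x82: 0x7F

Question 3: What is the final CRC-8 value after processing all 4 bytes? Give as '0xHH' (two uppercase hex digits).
After byte 1 (0x27): reg=0xF5
After byte 2 (0x08): reg=0xFD
After byte 3 (0x82): reg=0x7A
After byte 4 (0x6D): reg=0x65

Answer: 0x65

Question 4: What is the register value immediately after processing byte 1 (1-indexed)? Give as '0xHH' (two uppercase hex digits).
After byte 1 (0x27): reg=0xF5

Answer: 0xF5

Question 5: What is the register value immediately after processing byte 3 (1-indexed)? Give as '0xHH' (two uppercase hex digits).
Answer: 0x7A

Derivation:
After byte 1 (0x27): reg=0xF5
After byte 2 (0x08): reg=0xFD
After byte 3 (0x82): reg=0x7A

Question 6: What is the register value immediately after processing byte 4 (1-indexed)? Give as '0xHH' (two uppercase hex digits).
After byte 1 (0x27): reg=0xF5
After byte 2 (0x08): reg=0xFD
After byte 3 (0x82): reg=0x7A
After byte 4 (0x6D): reg=0x65

Answer: 0x65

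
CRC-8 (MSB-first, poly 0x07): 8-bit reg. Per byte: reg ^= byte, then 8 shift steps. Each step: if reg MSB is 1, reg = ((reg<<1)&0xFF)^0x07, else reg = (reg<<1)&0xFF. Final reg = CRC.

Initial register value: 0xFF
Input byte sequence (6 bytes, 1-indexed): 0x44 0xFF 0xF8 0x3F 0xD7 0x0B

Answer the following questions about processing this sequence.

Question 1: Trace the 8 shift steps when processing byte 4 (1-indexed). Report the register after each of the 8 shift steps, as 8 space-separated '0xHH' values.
After byte 1 (0x44): reg=0x28
After byte 2 (0xFF): reg=0x2B
After byte 3 (0xF8): reg=0x37
Register before byte 4: 0x37
After XOR with byte 0x3F: 0x08

Answer: 0x10 0x20 0x40 0x80 0x07 0x0E 0x1C 0x38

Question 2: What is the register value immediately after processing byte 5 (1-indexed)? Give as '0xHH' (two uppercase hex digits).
After byte 1 (0x44): reg=0x28
After byte 2 (0xFF): reg=0x2B
After byte 3 (0xF8): reg=0x37
After byte 4 (0x3F): reg=0x38
After byte 5 (0xD7): reg=0x83

Answer: 0x83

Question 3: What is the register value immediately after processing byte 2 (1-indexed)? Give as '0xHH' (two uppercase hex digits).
Answer: 0x2B

Derivation:
After byte 1 (0x44): reg=0x28
After byte 2 (0xFF): reg=0x2B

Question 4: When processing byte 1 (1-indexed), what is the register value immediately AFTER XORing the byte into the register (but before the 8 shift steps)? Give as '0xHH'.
Register before byte 1: 0xFF
Byte 1: 0x44
0xFF XOR 0x44 = 0xBB

Answer: 0xBB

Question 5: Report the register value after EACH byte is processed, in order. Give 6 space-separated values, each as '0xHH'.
0x28 0x2B 0x37 0x38 0x83 0xB1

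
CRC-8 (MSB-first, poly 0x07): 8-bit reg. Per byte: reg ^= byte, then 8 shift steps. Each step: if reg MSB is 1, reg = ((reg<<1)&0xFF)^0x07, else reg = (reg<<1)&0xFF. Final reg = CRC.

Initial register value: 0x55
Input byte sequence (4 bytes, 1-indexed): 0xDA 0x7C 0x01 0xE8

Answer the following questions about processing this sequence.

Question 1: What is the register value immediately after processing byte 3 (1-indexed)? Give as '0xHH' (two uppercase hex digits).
Answer: 0x15

Derivation:
After byte 1 (0xDA): reg=0xA4
After byte 2 (0x7C): reg=0x06
After byte 3 (0x01): reg=0x15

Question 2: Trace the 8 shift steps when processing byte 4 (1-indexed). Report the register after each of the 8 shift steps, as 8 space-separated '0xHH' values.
After byte 1 (0xDA): reg=0xA4
After byte 2 (0x7C): reg=0x06
After byte 3 (0x01): reg=0x15
Register before byte 4: 0x15
After XOR with byte 0xE8: 0xFD

Answer: 0xFD 0xFD 0xFD 0xFD 0xFD 0xFD 0xFD 0xFD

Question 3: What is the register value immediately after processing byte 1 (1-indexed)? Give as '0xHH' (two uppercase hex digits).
After byte 1 (0xDA): reg=0xA4

Answer: 0xA4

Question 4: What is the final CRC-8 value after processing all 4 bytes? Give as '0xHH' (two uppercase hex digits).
Answer: 0xFD

Derivation:
After byte 1 (0xDA): reg=0xA4
After byte 2 (0x7C): reg=0x06
After byte 3 (0x01): reg=0x15
After byte 4 (0xE8): reg=0xFD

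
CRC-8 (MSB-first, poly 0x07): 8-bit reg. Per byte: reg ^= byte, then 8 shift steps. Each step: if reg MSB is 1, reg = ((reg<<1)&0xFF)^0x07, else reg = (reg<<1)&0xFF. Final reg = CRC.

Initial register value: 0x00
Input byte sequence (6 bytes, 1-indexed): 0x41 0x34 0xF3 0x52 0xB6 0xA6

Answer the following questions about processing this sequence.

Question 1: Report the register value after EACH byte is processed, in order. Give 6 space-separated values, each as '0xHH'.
0xC0 0xC2 0x97 0x55 0xA7 0x07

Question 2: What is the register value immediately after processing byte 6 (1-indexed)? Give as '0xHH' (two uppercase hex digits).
Answer: 0x07

Derivation:
After byte 1 (0x41): reg=0xC0
After byte 2 (0x34): reg=0xC2
After byte 3 (0xF3): reg=0x97
After byte 4 (0x52): reg=0x55
After byte 5 (0xB6): reg=0xA7
After byte 6 (0xA6): reg=0x07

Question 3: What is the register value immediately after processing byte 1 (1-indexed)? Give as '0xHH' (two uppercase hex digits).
Answer: 0xC0

Derivation:
After byte 1 (0x41): reg=0xC0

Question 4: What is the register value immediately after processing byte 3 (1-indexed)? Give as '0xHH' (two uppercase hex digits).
Answer: 0x97

Derivation:
After byte 1 (0x41): reg=0xC0
After byte 2 (0x34): reg=0xC2
After byte 3 (0xF3): reg=0x97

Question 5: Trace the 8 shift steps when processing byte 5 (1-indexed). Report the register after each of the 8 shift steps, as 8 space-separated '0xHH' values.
Answer: 0xC1 0x85 0x0D 0x1A 0x34 0x68 0xD0 0xA7

Derivation:
After byte 1 (0x41): reg=0xC0
After byte 2 (0x34): reg=0xC2
After byte 3 (0xF3): reg=0x97
After byte 4 (0x52): reg=0x55
Register before byte 5: 0x55
After XOR with byte 0xB6: 0xE3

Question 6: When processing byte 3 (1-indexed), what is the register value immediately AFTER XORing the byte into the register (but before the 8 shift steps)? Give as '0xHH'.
Register before byte 3: 0xC2
Byte 3: 0xF3
0xC2 XOR 0xF3 = 0x31

Answer: 0x31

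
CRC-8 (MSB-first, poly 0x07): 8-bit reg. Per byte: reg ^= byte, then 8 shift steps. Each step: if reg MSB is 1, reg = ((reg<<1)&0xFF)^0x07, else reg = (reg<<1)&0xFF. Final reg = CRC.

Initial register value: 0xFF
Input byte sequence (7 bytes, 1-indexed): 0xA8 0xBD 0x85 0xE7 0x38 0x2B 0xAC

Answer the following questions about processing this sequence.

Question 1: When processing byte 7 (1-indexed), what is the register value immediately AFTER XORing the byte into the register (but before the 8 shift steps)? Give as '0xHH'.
Register before byte 7: 0x25
Byte 7: 0xAC
0x25 XOR 0xAC = 0x89

Answer: 0x89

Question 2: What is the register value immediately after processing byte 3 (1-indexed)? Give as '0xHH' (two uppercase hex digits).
After byte 1 (0xA8): reg=0xA2
After byte 2 (0xBD): reg=0x5D
After byte 3 (0x85): reg=0x06

Answer: 0x06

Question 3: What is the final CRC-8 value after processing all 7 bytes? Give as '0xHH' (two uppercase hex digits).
Answer: 0xB6

Derivation:
After byte 1 (0xA8): reg=0xA2
After byte 2 (0xBD): reg=0x5D
After byte 3 (0x85): reg=0x06
After byte 4 (0xE7): reg=0xA9
After byte 5 (0x38): reg=0xFE
After byte 6 (0x2B): reg=0x25
After byte 7 (0xAC): reg=0xB6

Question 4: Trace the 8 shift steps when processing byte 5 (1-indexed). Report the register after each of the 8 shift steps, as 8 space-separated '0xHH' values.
After byte 1 (0xA8): reg=0xA2
After byte 2 (0xBD): reg=0x5D
After byte 3 (0x85): reg=0x06
After byte 4 (0xE7): reg=0xA9
Register before byte 5: 0xA9
After XOR with byte 0x38: 0x91

Answer: 0x25 0x4A 0x94 0x2F 0x5E 0xBC 0x7F 0xFE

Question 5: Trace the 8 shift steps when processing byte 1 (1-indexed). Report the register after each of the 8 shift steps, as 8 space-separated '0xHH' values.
Register before byte 1: 0xFF
After XOR with byte 0xA8: 0x57

Answer: 0xAE 0x5B 0xB6 0x6B 0xD6 0xAB 0x51 0xA2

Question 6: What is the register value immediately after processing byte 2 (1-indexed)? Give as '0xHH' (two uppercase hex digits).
Answer: 0x5D

Derivation:
After byte 1 (0xA8): reg=0xA2
After byte 2 (0xBD): reg=0x5D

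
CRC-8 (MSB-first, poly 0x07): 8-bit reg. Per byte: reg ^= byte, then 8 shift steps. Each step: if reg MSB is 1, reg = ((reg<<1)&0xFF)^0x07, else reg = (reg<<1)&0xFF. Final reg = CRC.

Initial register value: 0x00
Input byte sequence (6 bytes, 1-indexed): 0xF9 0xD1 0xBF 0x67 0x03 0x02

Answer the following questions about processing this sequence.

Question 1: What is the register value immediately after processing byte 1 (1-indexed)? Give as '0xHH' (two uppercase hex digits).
Answer: 0xE1

Derivation:
After byte 1 (0xF9): reg=0xE1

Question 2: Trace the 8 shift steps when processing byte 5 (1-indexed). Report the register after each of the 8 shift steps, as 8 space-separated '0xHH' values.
Answer: 0xB8 0x77 0xEE 0xDB 0xB1 0x65 0xCA 0x93

Derivation:
After byte 1 (0xF9): reg=0xE1
After byte 2 (0xD1): reg=0x90
After byte 3 (0xBF): reg=0xCD
After byte 4 (0x67): reg=0x5F
Register before byte 5: 0x5F
After XOR with byte 0x03: 0x5C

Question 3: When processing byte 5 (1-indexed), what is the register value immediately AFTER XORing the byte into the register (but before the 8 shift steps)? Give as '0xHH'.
Answer: 0x5C

Derivation:
Register before byte 5: 0x5F
Byte 5: 0x03
0x5F XOR 0x03 = 0x5C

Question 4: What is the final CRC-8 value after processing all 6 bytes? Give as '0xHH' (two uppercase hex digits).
After byte 1 (0xF9): reg=0xE1
After byte 2 (0xD1): reg=0x90
After byte 3 (0xBF): reg=0xCD
After byte 4 (0x67): reg=0x5F
After byte 5 (0x03): reg=0x93
After byte 6 (0x02): reg=0xFE

Answer: 0xFE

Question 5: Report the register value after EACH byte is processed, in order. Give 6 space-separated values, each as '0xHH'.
0xE1 0x90 0xCD 0x5F 0x93 0xFE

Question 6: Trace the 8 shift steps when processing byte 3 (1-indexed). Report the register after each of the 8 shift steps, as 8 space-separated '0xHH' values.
After byte 1 (0xF9): reg=0xE1
After byte 2 (0xD1): reg=0x90
Register before byte 3: 0x90
After XOR with byte 0xBF: 0x2F

Answer: 0x5E 0xBC 0x7F 0xFE 0xFB 0xF1 0xE5 0xCD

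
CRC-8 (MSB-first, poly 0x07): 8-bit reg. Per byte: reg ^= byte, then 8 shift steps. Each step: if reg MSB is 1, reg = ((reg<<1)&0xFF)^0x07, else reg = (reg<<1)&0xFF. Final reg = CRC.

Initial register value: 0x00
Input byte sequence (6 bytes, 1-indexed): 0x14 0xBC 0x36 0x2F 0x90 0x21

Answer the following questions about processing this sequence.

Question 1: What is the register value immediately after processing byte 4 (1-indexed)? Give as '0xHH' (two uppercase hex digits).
After byte 1 (0x14): reg=0x6C
After byte 2 (0xBC): reg=0x3E
After byte 3 (0x36): reg=0x38
After byte 4 (0x2F): reg=0x65

Answer: 0x65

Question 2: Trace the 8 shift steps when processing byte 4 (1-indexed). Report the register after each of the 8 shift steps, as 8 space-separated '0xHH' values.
After byte 1 (0x14): reg=0x6C
After byte 2 (0xBC): reg=0x3E
After byte 3 (0x36): reg=0x38
Register before byte 4: 0x38
After XOR with byte 0x2F: 0x17

Answer: 0x2E 0x5C 0xB8 0x77 0xEE 0xDB 0xB1 0x65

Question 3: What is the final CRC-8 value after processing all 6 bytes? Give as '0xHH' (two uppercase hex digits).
Answer: 0xB2

Derivation:
After byte 1 (0x14): reg=0x6C
After byte 2 (0xBC): reg=0x3E
After byte 3 (0x36): reg=0x38
After byte 4 (0x2F): reg=0x65
After byte 5 (0x90): reg=0xC5
After byte 6 (0x21): reg=0xB2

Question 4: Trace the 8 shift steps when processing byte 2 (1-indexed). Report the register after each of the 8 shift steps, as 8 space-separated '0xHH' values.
After byte 1 (0x14): reg=0x6C
Register before byte 2: 0x6C
After XOR with byte 0xBC: 0xD0

Answer: 0xA7 0x49 0x92 0x23 0x46 0x8C 0x1F 0x3E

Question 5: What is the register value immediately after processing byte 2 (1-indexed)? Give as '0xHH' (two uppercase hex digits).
After byte 1 (0x14): reg=0x6C
After byte 2 (0xBC): reg=0x3E

Answer: 0x3E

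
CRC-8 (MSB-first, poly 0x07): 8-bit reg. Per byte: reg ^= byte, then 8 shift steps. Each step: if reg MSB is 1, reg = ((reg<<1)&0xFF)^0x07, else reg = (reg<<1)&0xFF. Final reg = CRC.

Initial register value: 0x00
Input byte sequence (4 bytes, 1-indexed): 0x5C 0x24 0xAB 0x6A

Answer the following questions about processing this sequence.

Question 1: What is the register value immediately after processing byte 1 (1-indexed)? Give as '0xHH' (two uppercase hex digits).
Answer: 0x93

Derivation:
After byte 1 (0x5C): reg=0x93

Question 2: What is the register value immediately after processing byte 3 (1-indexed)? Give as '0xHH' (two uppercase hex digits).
After byte 1 (0x5C): reg=0x93
After byte 2 (0x24): reg=0x0C
After byte 3 (0xAB): reg=0x7C

Answer: 0x7C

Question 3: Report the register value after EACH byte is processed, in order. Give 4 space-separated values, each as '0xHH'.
0x93 0x0C 0x7C 0x62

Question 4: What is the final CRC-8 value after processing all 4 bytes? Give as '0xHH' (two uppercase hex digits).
After byte 1 (0x5C): reg=0x93
After byte 2 (0x24): reg=0x0C
After byte 3 (0xAB): reg=0x7C
After byte 4 (0x6A): reg=0x62

Answer: 0x62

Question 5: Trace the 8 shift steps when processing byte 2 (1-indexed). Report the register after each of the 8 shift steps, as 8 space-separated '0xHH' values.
Answer: 0x69 0xD2 0xA3 0x41 0x82 0x03 0x06 0x0C

Derivation:
After byte 1 (0x5C): reg=0x93
Register before byte 2: 0x93
After XOR with byte 0x24: 0xB7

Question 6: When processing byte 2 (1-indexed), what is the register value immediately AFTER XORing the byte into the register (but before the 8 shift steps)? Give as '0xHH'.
Answer: 0xB7

Derivation:
Register before byte 2: 0x93
Byte 2: 0x24
0x93 XOR 0x24 = 0xB7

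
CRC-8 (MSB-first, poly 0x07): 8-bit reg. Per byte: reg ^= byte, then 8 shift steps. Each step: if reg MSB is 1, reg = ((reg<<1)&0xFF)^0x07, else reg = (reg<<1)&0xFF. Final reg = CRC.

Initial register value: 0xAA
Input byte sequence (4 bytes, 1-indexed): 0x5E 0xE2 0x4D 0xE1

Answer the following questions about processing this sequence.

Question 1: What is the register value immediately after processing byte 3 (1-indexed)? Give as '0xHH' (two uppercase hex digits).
Answer: 0x4A

Derivation:
After byte 1 (0x5E): reg=0xC2
After byte 2 (0xE2): reg=0xE0
After byte 3 (0x4D): reg=0x4A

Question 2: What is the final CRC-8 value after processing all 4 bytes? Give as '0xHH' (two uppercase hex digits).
After byte 1 (0x5E): reg=0xC2
After byte 2 (0xE2): reg=0xE0
After byte 3 (0x4D): reg=0x4A
After byte 4 (0xE1): reg=0x58

Answer: 0x58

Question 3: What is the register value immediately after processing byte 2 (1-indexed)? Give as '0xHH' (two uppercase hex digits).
Answer: 0xE0

Derivation:
After byte 1 (0x5E): reg=0xC2
After byte 2 (0xE2): reg=0xE0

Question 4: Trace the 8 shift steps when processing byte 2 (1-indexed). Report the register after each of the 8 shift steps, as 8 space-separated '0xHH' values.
After byte 1 (0x5E): reg=0xC2
Register before byte 2: 0xC2
After XOR with byte 0xE2: 0x20

Answer: 0x40 0x80 0x07 0x0E 0x1C 0x38 0x70 0xE0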